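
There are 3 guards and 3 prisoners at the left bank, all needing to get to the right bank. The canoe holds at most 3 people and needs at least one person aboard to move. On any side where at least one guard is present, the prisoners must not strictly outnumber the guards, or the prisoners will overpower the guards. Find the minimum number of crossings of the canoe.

Counting alone: each trip to the right bank takes at most 3 across and each return brings at least 1 back, so after t trips out (and t−1 returns) at most 3t − (t−1) of the 6 are across; that first reaches 6 at t = 3, so at least 5 crossings are needed.
The plan below uses exactly 5 crossings, so it is optimal:
1. 2 prisoners → the right bank.  (the left bank: 3G 1P; the right bank: 0G 2P)
2. 1 prisoner ← the left bank.  (the left bank: 3G 2P; the right bank: 0G 1P)
3. 3 guards → the right bank.  (the left bank: 0G 2P; the right bank: 3G 1P)
4. 1 prisoner ← the left bank.  (the left bank: 0G 3P; the right bank: 3G 0P)
5. 3 prisoners → the right bank.  (the left bank: 0G 0P; the right bank: 3G 3P)

5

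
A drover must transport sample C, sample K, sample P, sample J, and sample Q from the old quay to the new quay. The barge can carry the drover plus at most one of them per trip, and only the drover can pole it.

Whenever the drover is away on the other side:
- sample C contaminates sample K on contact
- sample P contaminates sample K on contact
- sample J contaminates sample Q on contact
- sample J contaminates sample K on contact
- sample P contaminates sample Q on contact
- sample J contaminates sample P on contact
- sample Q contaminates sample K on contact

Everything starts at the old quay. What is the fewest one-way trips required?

impossible

Whatever the first load, the items left behind include a forbidden pair without the drover. No opening move is safe, so no plan exists.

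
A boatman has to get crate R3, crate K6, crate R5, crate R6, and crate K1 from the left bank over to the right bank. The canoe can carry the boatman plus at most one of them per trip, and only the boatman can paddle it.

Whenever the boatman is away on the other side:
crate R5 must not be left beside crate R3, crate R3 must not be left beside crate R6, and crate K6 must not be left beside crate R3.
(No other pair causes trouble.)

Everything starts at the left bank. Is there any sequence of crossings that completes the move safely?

No

Following every safe sequence of crossings from the start, the most of the 5 that can be at the right bank as the canoe arrives there on crossings 1, 3, 5 is 1, 2, 3 respectively; the best ever achieved is 3 of 5.
From crossing 7 on, no configuration arises that was not already reachable earlier: only 18 distinct safe configurations (who is on which side, and where the canoe is) can ever be reached, none of them has everyone across, and every continuation just revisits them. So no valid plan exists.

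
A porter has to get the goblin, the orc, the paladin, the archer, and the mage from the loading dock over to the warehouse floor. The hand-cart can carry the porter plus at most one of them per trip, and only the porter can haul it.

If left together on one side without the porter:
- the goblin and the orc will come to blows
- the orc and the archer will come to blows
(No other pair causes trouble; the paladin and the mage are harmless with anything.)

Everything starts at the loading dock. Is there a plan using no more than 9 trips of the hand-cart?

No

Counting alone: the porter can take at most 1 across per trip to the warehouse floor, so moving all 5 needs at least 5 loaded trips out, with a return between consecutive ones — at least 9 crossings.
The safety rule pushes this higher. Following every safe sequence of crossings, the most of the 5 that can be at the warehouse floor as the hand-cart arrives there on crossing 9 is 4 — never all 5.
So the move cannot be finished within 9 crossings. (The shortest complete plan takes 11:)
1. Porter goes to the warehouse floor with the orc.
2. Porter goes back to the loading dock alone.
3. Porter goes to the warehouse floor with the goblin.
4. Porter goes back to the loading dock with the orc.
5. Porter goes to the warehouse floor with the archer.
6. Porter goes back to the loading dock alone.
7. Porter goes to the warehouse floor with the paladin.
8. Porter goes back to the loading dock alone.
9. Porter goes to the warehouse floor with the mage.
10. Porter goes back to the loading dock alone.
11. Porter goes to the warehouse floor with the orc.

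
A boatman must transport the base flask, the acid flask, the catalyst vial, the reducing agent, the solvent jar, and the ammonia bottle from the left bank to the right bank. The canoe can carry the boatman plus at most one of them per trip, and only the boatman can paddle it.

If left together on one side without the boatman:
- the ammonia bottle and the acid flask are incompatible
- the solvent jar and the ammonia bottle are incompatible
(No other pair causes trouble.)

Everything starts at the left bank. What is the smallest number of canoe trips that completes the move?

13

Counting alone: the boatman can take at most 1 across per trip to the right bank, so moving all 6 needs at least 6 loaded trips out, with a return between consecutive ones — at least 11 crossings.
The safety rule pushes this higher. Following every safe sequence of crossings, the most of the 6 that can be at the right bank as the canoe arrives there on crossing 11 is 5 — never all 6.
So no plan with fewer than 13 crossings exists, and this one achieves 13:
1. Boatman goes to the right bank with the ammonia bottle.  [the left bank: the acid flask, the base flask, the catalyst vial, the reducing agent, the solvent jar | the right bank: the ammonia bottle]
2. Boatman goes back to the left bank alone.  [the left bank: the acid flask, the base flask, the catalyst vial, the reducing agent, the solvent jar | the right bank: the ammonia bottle]
3. Boatman goes to the right bank with the base flask.  [the left bank: the acid flask, the catalyst vial, the reducing agent, the solvent jar | the right bank: the ammonia bottle, the base flask]
4. Boatman goes back to the left bank alone.  [the left bank: the acid flask, the catalyst vial, the reducing agent, the solvent jar | the right bank: the ammonia bottle, the base flask]
5. Boatman goes to the right bank with the acid flask.  [the left bank: the catalyst vial, the reducing agent, the solvent jar | the right bank: the acid flask, the ammonia bottle, the base flask]
6. Boatman goes back to the left bank with the ammonia bottle.  [the left bank: the ammonia bottle, the catalyst vial, the reducing agent, the solvent jar | the right bank: the acid flask, the base flask]
7. Boatman goes to the right bank with the solvent jar.  [the left bank: the ammonia bottle, the catalyst vial, the reducing agent | the right bank: the acid flask, the base flask, the solvent jar]
8. Boatman goes back to the left bank alone.  [the left bank: the ammonia bottle, the catalyst vial, the reducing agent | the right bank: the acid flask, the base flask, the solvent jar]
9. Boatman goes to the right bank with the catalyst vial.  [the left bank: the ammonia bottle, the reducing agent | the right bank: the acid flask, the base flask, the catalyst vial, the solvent jar]
10. Boatman goes back to the left bank alone.  [the left bank: the ammonia bottle, the reducing agent | the right bank: the acid flask, the base flask, the catalyst vial, the solvent jar]
11. Boatman goes to the right bank with the reducing agent.  [the left bank: the ammonia bottle | the right bank: the acid flask, the base flask, the catalyst vial, the reducing agent, the solvent jar]
12. Boatman goes back to the left bank alone.  [the left bank: the ammonia bottle | the right bank: the acid flask, the base flask, the catalyst vial, the reducing agent, the solvent jar]
13. Boatman goes to the right bank with the ammonia bottle.  [the left bank: — | the right bank: the acid flask, the ammonia bottle, the base flask, the catalyst vial, the reducing agent, the solvent jar]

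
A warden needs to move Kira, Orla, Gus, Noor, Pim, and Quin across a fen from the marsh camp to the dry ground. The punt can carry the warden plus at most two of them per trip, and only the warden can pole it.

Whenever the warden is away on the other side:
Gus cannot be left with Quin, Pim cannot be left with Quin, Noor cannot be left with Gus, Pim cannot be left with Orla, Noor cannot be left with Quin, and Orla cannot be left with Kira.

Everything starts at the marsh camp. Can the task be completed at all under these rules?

No

Whatever the first load, the items left behind include a forbidden pair without the warden. No opening move is safe, so no plan exists.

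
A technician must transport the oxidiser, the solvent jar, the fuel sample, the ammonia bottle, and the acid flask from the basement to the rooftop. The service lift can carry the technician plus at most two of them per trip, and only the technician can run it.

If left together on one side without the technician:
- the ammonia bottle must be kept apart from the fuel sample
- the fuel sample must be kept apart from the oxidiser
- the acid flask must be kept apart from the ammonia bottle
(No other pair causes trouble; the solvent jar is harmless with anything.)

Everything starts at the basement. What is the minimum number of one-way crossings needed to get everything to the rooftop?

Counting alone: the technician can take at most 2 across per trip to the rooftop, so moving all 5 needs at least 3 loaded trips out, with a return between consecutive ones — at least 5 crossings.
The plan below uses exactly 5 crossings, so it is optimal:
1. Technician goes to the rooftop with the ammonia bottle and the oxidiser.  [the basement: the acid flask, the fuel sample, the solvent jar | the rooftop: the ammonia bottle, the oxidiser]
2. Technician goes back to the basement alone.  [the basement: the acid flask, the fuel sample, the solvent jar | the rooftop: the ammonia bottle, the oxidiser]
3. Technician goes to the rooftop with the solvent jar.  [the basement: the acid flask, the fuel sample | the rooftop: the ammonia bottle, the oxidiser, the solvent jar]
4. Technician goes back to the basement alone.  [the basement: the acid flask, the fuel sample | the rooftop: the ammonia bottle, the oxidiser, the solvent jar]
5. Technician goes to the rooftop with the acid flask and the fuel sample.  [the basement: — | the rooftop: the acid flask, the ammonia bottle, the fuel sample, the oxidiser, the solvent jar]

5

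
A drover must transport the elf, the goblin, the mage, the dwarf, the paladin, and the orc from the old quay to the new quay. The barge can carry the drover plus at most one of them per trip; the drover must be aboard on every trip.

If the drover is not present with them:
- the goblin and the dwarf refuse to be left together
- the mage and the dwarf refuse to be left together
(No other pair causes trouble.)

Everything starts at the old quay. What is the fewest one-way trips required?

Counting alone: the drover can take at most 1 across per trip to the new quay, so moving all 6 needs at least 6 loaded trips out, with a return between consecutive ones — at least 11 crossings.
The safety rule pushes this higher. Following every safe sequence of crossings, the most of the 6 that can be at the new quay as the barge arrives there on crossing 11 is 5 — never all 6.
So no plan with fewer than 13 crossings exists, and this one achieves 13:
1. Drover goes to the new quay with the dwarf.  [the old quay: the elf, the goblin, the mage, the orc, the paladin | the new quay: the dwarf]
2. Drover goes back to the old quay alone.  [the old quay: the elf, the goblin, the mage, the orc, the paladin | the new quay: the dwarf]
3. Drover goes to the new quay with the elf.  [the old quay: the goblin, the mage, the orc, the paladin | the new quay: the dwarf, the elf]
4. Drover goes back to the old quay alone.  [the old quay: the goblin, the mage, the orc, the paladin | the new quay: the dwarf, the elf]
5. Drover goes to the new quay with the goblin.  [the old quay: the mage, the orc, the paladin | the new quay: the dwarf, the elf, the goblin]
6. Drover goes back to the old quay with the dwarf.  [the old quay: the dwarf, the mage, the orc, the paladin | the new quay: the elf, the goblin]
7. Drover goes to the new quay with the mage.  [the old quay: the dwarf, the orc, the paladin | the new quay: the elf, the goblin, the mage]
8. Drover goes back to the old quay alone.  [the old quay: the dwarf, the orc, the paladin | the new quay: the elf, the goblin, the mage]
9. Drover goes to the new quay with the paladin.  [the old quay: the dwarf, the orc | the new quay: the elf, the goblin, the mage, the paladin]
10. Drover goes back to the old quay alone.  [the old quay: the dwarf, the orc | the new quay: the elf, the goblin, the mage, the paladin]
11. Drover goes to the new quay with the orc.  [the old quay: the dwarf | the new quay: the elf, the goblin, the mage, the orc, the paladin]
12. Drover goes back to the old quay alone.  [the old quay: the dwarf | the new quay: the elf, the goblin, the mage, the orc, the paladin]
13. Drover goes to the new quay with the dwarf.  [the old quay: — | the new quay: the dwarf, the elf, the goblin, the mage, the orc, the paladin]

13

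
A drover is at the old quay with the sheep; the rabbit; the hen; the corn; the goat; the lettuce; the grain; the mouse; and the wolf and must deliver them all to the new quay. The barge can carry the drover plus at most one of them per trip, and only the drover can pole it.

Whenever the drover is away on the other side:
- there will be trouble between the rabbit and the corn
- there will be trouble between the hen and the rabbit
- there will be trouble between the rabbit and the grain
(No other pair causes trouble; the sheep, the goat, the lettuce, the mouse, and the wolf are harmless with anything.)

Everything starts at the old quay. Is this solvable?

Following every safe sequence of crossings from the start, the most of the 9 that can be at the new quay as the barge arrives there on crossings 1, 3, 5, 7, 9, 11, 13 is 1, 2, 3, 4, 5, 6, 7 respectively; the best ever achieved is 7 of 9.
From crossing 15 on, no configuration arises that was not already reachable earlier: only 288 distinct safe configurations (who is on which side, and where the barge is) can ever be reached, none of them has everyone across, and every continuation just revisits them. So no valid plan exists.

No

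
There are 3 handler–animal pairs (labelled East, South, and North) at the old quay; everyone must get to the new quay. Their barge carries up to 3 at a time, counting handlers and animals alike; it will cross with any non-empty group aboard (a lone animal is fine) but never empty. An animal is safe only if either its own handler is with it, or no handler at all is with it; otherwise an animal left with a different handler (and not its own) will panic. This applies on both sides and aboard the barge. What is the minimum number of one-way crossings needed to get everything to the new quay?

Counting alone: each trip to the new quay takes at most 3 across and each return brings at least 1 back, so after t trips out (and t−1 returns) at most 3t − (t−1) of the 6 are across; that first reaches 6 at t = 3, so at least 5 crossings are needed.
The plan below uses exactly 5 crossings, so it is optimal:
1. animal East and handler East cross → the new quay.
2. handler East crosses ← the old quay.
3. handler East, handler North, and handler South cross → the new quay.
4. animal East crosses ← the old quay.
5. animal East, animal North, and animal South cross → the new quay.

5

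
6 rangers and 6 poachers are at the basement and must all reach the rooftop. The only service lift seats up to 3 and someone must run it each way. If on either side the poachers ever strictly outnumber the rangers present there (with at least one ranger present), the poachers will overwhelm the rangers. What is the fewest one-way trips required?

Following every safe sequence of crossings from the start, the most of the 12 that can be at the rooftop as the service lift arrives there on crossings 1, 3, 5 is 3, 5, 6 respectively; the best ever achieved is 6 of 12.
From crossing 7 on, no configuration arises that was not already reachable earlier: only 17 distinct safe configurations (who is on which side, and where the service lift is) can ever be reached, none of them has everyone across, and every continuation just revisits them. They are: 0 rangers + 0 poachers across (service lift back at the start); 0 rangers + 1 poacher across (service lift there); 0 rangers + 1 poacher across (service lift back at the start); 0 rangers + 2 poachers across (service lift there); 0 rangers + 2 poachers across (service lift back at the start); 0 rangers + 3 poachers across (service lift there); 0 rangers + 3 poachers across (service lift back at the start); 0 rangers + 4 poachers across (service lift there); 0 rangers + 4 poachers across (service lift back at the start); 0 rangers + 5 poachers across (service lift there); 0 rangers + 5 poachers across (service lift back at the start); 0 rangers + 6 poachers across (service lift there); 1 ranger + 1 poacher across (service lift there); 1 ranger + 1 poacher across (service lift back at the start); 2 rangers + 2 poachers across (service lift there); 2 rangers + 2 poachers across (service lift back at the start); 3 rangers + 3 poachers across (service lift there). So no valid plan exists.

impossible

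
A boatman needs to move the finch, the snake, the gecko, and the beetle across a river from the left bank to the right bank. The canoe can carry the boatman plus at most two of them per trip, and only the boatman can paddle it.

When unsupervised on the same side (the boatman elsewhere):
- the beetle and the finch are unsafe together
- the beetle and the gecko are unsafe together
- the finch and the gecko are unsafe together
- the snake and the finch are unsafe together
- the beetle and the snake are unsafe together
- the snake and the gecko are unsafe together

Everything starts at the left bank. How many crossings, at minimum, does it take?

impossible

Whatever the first load, the items left behind include a forbidden pair without the boatman. No opening move is safe, so no plan exists.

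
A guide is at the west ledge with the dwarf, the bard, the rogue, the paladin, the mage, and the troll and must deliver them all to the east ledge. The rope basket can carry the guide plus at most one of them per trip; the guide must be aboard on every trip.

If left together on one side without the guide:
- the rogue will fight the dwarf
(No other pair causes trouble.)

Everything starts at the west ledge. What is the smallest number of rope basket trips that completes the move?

11

Counting alone: the guide can take at most 1 across per trip to the east ledge, so moving all 6 needs at least 6 loaded trips out, with a return between consecutive ones — at least 11 crossings.
The plan below uses exactly 11 crossings, so it is optimal:
1. Guide goes to the east ledge with the dwarf.
2. Guide goes back to the west ledge alone.
3. Guide goes to the east ledge with the bard.
4. Guide goes back to the west ledge alone.
5. Guide goes to the east ledge with the paladin.
6. Guide goes back to the west ledge alone.
7. Guide goes to the east ledge with the mage.
8. Guide goes back to the west ledge alone.
9. Guide goes to the east ledge with the troll.
10. Guide goes back to the west ledge alone.
11. Guide goes to the east ledge with the rogue.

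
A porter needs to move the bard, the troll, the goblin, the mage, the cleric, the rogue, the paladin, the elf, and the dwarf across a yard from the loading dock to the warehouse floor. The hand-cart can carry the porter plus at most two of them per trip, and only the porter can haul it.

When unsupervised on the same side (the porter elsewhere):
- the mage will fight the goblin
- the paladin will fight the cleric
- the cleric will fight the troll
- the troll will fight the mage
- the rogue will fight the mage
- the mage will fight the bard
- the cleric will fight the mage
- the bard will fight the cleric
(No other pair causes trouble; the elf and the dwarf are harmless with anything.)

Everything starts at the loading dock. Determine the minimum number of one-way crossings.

15

Counting alone: the porter can take at most 2 across per trip to the warehouse floor, so moving all 9 needs at least 5 loaded trips out, with a return between consecutive ones — at least 9 crossings.
The safety rule pushes this higher. Following every safe sequence of crossings, the most of the 9 that can be at the warehouse floor as the hand-cart arrives there on crossings 9, 11, 13 is 6, 7, 8 respectively — never all 9.
So no plan with fewer than 15 crossings exists, and this one achieves 15:
1. Porter goes to the warehouse floor with the cleric and the mage.
2. Porter goes back to the loading dock with the mage.
3. Porter goes to the warehouse floor with the goblin and the mage.
4. Porter goes back to the loading dock with the mage.
5. Porter goes to the warehouse floor with the mage and the rogue.
6. Porter goes back to the loading dock with the mage.
7. Porter goes to the warehouse floor with the bard and the troll.
8. Porter goes back to the loading dock with the cleric.
9. Porter goes to the warehouse floor with the mage and the paladin.
10. Porter goes back to the loading dock with the mage.
11. Porter goes to the warehouse floor with the elf and the mage.
12. Porter goes back to the loading dock with the mage.
13. Porter goes to the warehouse floor with the dwarf and the mage.
14. Porter goes back to the loading dock with the mage.
15. Porter goes to the warehouse floor with the cleric and the mage.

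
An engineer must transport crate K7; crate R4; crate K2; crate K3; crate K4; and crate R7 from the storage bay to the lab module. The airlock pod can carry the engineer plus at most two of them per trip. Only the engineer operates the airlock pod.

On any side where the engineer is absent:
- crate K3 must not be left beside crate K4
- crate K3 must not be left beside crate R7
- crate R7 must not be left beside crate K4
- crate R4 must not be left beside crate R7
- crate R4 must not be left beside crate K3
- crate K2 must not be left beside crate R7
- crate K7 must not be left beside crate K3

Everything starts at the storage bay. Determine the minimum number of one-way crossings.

9

Counting alone: the engineer can take at most 2 across per trip to the lab module, so moving all 6 needs at least 3 loaded trips out, with a return between consecutive ones — at least 5 crossings.
The safety rule pushes this higher. Following every safe sequence of crossings, the most of the 6 that can be at the lab module as the airlock pod arrives there on crossings 5, 7 is 4, 5 respectively — never all 6.
So no plan with fewer than 9 crossings exists, and this one achieves 9:
1. Engineer goes to the lab module with crate K3 and crate R7.
2. Engineer goes back to the storage bay with crate K3.
3. Engineer goes to the lab module with crate K3 and crate K7.
4. Engineer goes back to the storage bay with crate K3.
5. Engineer goes to the lab module with crate K4 and crate R4.
6. Engineer goes back to the storage bay with crate R7.
7. Engineer goes to the lab module with crate K2 and crate K3.
8. Engineer goes back to the storage bay with crate K3.
9. Engineer goes to the lab module with crate K3 and crate R7.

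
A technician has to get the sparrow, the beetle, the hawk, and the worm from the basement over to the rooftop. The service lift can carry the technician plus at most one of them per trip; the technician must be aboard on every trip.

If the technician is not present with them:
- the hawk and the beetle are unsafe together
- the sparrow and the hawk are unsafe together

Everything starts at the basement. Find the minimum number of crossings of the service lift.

9

Counting alone: the technician can take at most 1 across per trip to the rooftop, so moving all 4 needs at least 4 loaded trips out, with a return between consecutive ones — at least 7 crossings.
The safety rule pushes this higher. Following every safe sequence of crossings, the most of the 4 that can be at the rooftop as the service lift arrives there on crossing 7 is 3 — never all 4.
So no plan with fewer than 9 crossings exists, and this one achieves 9:
1. Technician goes to the rooftop with the hawk.
2. Technician goes back to the basement alone.
3. Technician goes to the rooftop with the sparrow.
4. Technician goes back to the basement with the hawk.
5. Technician goes to the rooftop with the beetle.
6. Technician goes back to the basement alone.
7. Technician goes to the rooftop with the worm.
8. Technician goes back to the basement alone.
9. Technician goes to the rooftop with the hawk.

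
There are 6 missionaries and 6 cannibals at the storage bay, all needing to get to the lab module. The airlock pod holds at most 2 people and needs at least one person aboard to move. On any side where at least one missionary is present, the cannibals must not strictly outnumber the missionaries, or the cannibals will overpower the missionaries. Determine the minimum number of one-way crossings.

Following every safe sequence of crossings from the start, the most of the 12 that can be at the lab module as the airlock pod arrives there on crossings 1, 3, 5, 7, 9 is 2, 3, 4, 5, 6 respectively; the best ever achieved is 6 of 12.
From crossing 11 on, no configuration arises that was not already reachable earlier: only 15 distinct safe configurations (who is on which side, and where the airlock pod is) can ever be reached, none of them has everyone across, and every continuation just revisits them. They are: 0 missionaries + 0 cannibals across (airlock pod back at the start); 0 missionaries + 1 cannibal across (airlock pod there); 0 missionaries + 1 cannibal across (airlock pod back at the start); 0 missionaries + 2 cannibals across (airlock pod there); 0 missionaries + 2 cannibals across (airlock pod back at the start); 0 missionaries + 3 cannibals across (airlock pod there); 0 missionaries + 3 cannibals across (airlock pod back at the start); 0 missionaries + 4 cannibals across (airlock pod there); 0 missionaries + 4 cannibals across (airlock pod back at the start); 0 missionaries + 5 cannibals across (airlock pod there); 0 missionaries + 5 cannibals across (airlock pod back at the start); 0 missionaries + 6 cannibals across (airlock pod there); 1 missionary + 1 cannibal across (airlock pod there); 1 missionary + 1 cannibal across (airlock pod back at the start); 2 missionaries + 2 cannibals across (airlock pod there). So no valid plan exists.

impossible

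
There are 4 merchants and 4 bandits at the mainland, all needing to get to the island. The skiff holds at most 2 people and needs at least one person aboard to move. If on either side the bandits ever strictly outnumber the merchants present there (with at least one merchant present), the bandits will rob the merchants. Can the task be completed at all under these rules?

Following every safe sequence of crossings from the start, the most of the 8 that can be at the island as the skiff arrives there on crossings 1, 3, 5 is 2, 3, 4 respectively; the best ever achieved is 4 of 8.
From crossing 7 on, no configuration arises that was not already reachable earlier: only 11 distinct safe configurations (who is on which side, and where the skiff is) can ever be reached, none of them has everyone across, and every continuation just revisits them. They are: 0 merchants + 0 bandits across (skiff back at the start); 0 merchants + 1 bandit across (skiff there); 0 merchants + 1 bandit across (skiff back at the start); 0 merchants + 2 bandits across (skiff there); 0 merchants + 2 bandits across (skiff back at the start); 0 merchants + 3 bandits across (skiff there); 0 merchants + 3 bandits across (skiff back at the start); 0 merchants + 4 bandits across (skiff there); 1 merchant + 1 bandit across (skiff there); 1 merchant + 1 bandit across (skiff back at the start); 2 merchants + 2 bandits across (skiff there). So no valid plan exists.

No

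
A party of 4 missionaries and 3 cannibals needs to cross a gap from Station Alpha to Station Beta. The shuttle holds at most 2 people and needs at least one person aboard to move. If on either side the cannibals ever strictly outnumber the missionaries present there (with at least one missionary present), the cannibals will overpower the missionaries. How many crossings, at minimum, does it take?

11

Counting alone: each trip to Station Beta takes at most 2 across and each return brings at least 1 back, so after t trips out (and t−1 returns) at most 2t − (t−1) of the 7 are across; that first reaches 7 at t = 6, so at least 11 crossings are needed.
The plan below uses exactly 11 crossings, so it is optimal:
1. 2 cannibals → Station Beta.  (Station Alpha: 4M 1C; Station Beta: 0M 2C)
2. 1 cannibal ← Station Alpha.  (Station Alpha: 4M 2C; Station Beta: 0M 1C)
3. 2 cannibals → Station Beta.  (Station Alpha: 4M 0C; Station Beta: 0M 3C)
4. 1 cannibal ← Station Alpha.  (Station Alpha: 4M 1C; Station Beta: 0M 2C)
5. 2 missionaries → Station Beta.  (Station Alpha: 2M 1C; Station Beta: 2M 2C)
6. 1 cannibal ← Station Alpha.  (Station Alpha: 2M 2C; Station Beta: 2M 1C)
7. 1 missionary and 1 cannibal → Station Beta.  (Station Alpha: 1M 1C; Station Beta: 3M 2C)
8. 1 missionary ← Station Alpha.  (Station Alpha: 2M 1C; Station Beta: 2M 2C)
9. 1 missionary and 1 cannibal → Station Beta.  (Station Alpha: 1M 0C; Station Beta: 3M 3C)
10. 1 cannibal ← Station Alpha.  (Station Alpha: 1M 1C; Station Beta: 3M 2C)
11. 1 missionary and 1 cannibal → Station Beta.  (Station Alpha: 0M 0C; Station Beta: 4M 3C)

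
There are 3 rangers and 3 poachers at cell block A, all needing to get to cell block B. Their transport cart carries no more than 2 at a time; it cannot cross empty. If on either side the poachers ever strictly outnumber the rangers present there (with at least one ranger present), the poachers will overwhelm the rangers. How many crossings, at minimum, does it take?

Counting alone: each trip to cell block B takes at most 2 across and each return brings at least 1 back, so after t trips out (and t−1 returns) at most 2t − (t−1) of the 6 are across; that first reaches 6 at t = 5, so at least 9 crossings are needed.
The safety rule pushes this higher. Following every safe sequence of crossings, the most of the 6 that can be at cell block B as the transport cart arrives there on crossing 9 is 5 — never all 6.
So no plan with fewer than 11 crossings exists, and this one achieves 11:
1. 2 poachers → cell block B.  (cell block A: 3R 1P; cell block B: 0R 2P)
2. 1 poacher ← cell block A.  (cell block A: 3R 2P; cell block B: 0R 1P)
3. 2 poachers → cell block B.  (cell block A: 3R 0P; cell block B: 0R 3P)
4. 1 poacher ← cell block A.  (cell block A: 3R 1P; cell block B: 0R 2P)
5. 2 rangers → cell block B.  (cell block A: 1R 1P; cell block B: 2R 2P)
6. 1 ranger and 1 poacher ← cell block A.  (cell block A: 2R 2P; cell block B: 1R 1P)
7. 2 rangers → cell block B.  (cell block A: 0R 2P; cell block B: 3R 1P)
8. 1 poacher ← cell block A.  (cell block A: 0R 3P; cell block B: 3R 0P)
9. 2 poachers → cell block B.  (cell block A: 0R 1P; cell block B: 3R 2P)
10. 1 poacher ← cell block A.  (cell block A: 0R 2P; cell block B: 3R 1P)
11. 2 poachers → cell block B.  (cell block A: 0R 0P; cell block B: 3R 3P)

11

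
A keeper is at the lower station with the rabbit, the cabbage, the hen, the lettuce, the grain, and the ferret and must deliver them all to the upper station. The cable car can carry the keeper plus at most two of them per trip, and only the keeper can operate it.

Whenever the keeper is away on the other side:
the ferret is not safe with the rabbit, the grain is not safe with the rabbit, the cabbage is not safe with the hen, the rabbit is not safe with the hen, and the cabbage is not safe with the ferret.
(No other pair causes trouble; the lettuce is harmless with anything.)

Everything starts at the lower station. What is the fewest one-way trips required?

Counting alone: the keeper can take at most 2 across per trip to the upper station, so moving all 6 needs at least 3 loaded trips out, with a return between consecutive ones — at least 5 crossings.
The safety rule pushes this higher. Following every safe sequence of crossings, the most of the 6 that can be at the upper station as the cable car arrives there on crossing 5 is 5 — never all 6.
So no plan with fewer than 7 crossings exists, and this one achieves 7:
1. Keeper goes to the upper station with the cabbage and the rabbit.  [the lower station: the ferret, the grain, the hen, the lettuce | the upper station: the cabbage, the rabbit]
2. Keeper goes back to the lower station alone.  [the lower station: the ferret, the grain, the hen, the lettuce | the upper station: the cabbage, the rabbit]
3. Keeper goes to the upper station with the hen and the lettuce.  [the lower station: the ferret, the grain | the upper station: the cabbage, the hen, the lettuce, the rabbit]
4. Keeper goes back to the lower station with the cabbage and the rabbit.  [the lower station: the cabbage, the ferret, the grain, the rabbit | the upper station: the hen, the lettuce]
5. Keeper goes to the upper station with the ferret and the grain.  [the lower station: the cabbage, the rabbit | the upper station: the ferret, the grain, the hen, the lettuce]
6. Keeper goes back to the lower station alone.  [the lower station: the cabbage, the rabbit | the upper station: the ferret, the grain, the hen, the lettuce]
7. Keeper goes to the upper station with the cabbage and the rabbit.  [the lower station: — | the upper station: the cabbage, the ferret, the grain, the hen, the lettuce, the rabbit]

7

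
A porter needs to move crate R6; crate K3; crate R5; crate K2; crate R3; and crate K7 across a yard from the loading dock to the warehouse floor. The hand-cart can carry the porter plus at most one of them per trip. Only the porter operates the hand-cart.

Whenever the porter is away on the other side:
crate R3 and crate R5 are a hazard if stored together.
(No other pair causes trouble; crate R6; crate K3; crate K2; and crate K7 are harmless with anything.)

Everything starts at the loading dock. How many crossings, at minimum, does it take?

11

Counting alone: the porter can take at most 1 across per trip to the warehouse floor, so moving all 6 needs at least 6 loaded trips out, with a return between consecutive ones — at least 11 crossings.
The plan below uses exactly 11 crossings, so it is optimal:
1. Porter goes to the warehouse floor with crate R5.
2. Porter goes back to the loading dock alone.
3. Porter goes to the warehouse floor with crate R6.
4. Porter goes back to the loading dock alone.
5. Porter goes to the warehouse floor with crate K3.
6. Porter goes back to the loading dock alone.
7. Porter goes to the warehouse floor with crate K2.
8. Porter goes back to the loading dock alone.
9. Porter goes to the warehouse floor with crate K7.
10. Porter goes back to the loading dock alone.
11. Porter goes to the warehouse floor with crate R3.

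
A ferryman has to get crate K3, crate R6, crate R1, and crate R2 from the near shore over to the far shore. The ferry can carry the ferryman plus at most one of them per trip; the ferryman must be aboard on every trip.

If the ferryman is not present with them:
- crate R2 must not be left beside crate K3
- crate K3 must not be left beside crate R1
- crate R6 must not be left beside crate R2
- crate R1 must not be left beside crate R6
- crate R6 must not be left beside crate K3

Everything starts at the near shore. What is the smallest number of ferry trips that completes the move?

Whatever the first load, the items left behind include a forbidden pair without the ferryman. No opening move is safe, so no plan exists.

impossible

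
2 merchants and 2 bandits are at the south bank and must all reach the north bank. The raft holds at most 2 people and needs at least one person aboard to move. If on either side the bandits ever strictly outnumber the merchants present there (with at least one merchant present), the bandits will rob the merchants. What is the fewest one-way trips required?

Counting alone: each trip to the north bank takes at most 2 across and each return brings at least 1 back, so after t trips out (and t−1 returns) at most 2t − (t−1) of the 4 are across; that first reaches 4 at t = 3, so at least 5 crossings are needed.
The plan below uses exactly 5 crossings, so it is optimal:
1. 2 bandits → the north bank.  (the south bank: 2M 0B; the north bank: 0M 2B)
2. 1 bandit ← the south bank.  (the south bank: 2M 1B; the north bank: 0M 1B)
3. 2 merchants → the north bank.  (the south bank: 0M 1B; the north bank: 2M 1B)
4. 1 bandit ← the south bank.  (the south bank: 0M 2B; the north bank: 2M 0B)
5. 2 bandits → the north bank.  (the south bank: 0M 0B; the north bank: 2M 2B)

5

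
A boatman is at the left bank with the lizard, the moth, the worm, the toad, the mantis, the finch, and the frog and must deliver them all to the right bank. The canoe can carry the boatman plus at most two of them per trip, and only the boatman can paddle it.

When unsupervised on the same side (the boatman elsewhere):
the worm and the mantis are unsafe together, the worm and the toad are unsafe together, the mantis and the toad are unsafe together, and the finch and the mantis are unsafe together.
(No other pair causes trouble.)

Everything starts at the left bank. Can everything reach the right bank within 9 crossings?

Counting alone: the boatman can take at most 2 across per trip to the right bank, so moving all 7 needs at least 4 loaded trips out, with a return between consecutive ones — at least 7 crossings.
The safety rule pushes this higher. Following every safe sequence of crossings, the most of the 7 that can be at the right bank as the canoe arrives there on crossings 7, 9 is 5, 6 respectively — never all 7.
So the move cannot be finished within 9 crossings. (The shortest complete plan takes 11:)
1. Boatman goes to the right bank with the mantis and the worm.  [the left bank: the finch, the frog, the lizard, the moth, the toad | the right bank: the mantis, the worm]
2. Boatman goes back to the left bank with the worm.  [the left bank: the finch, the frog, the lizard, the moth, the toad, the worm | the right bank: the mantis]
3. Boatman goes to the right bank with the lizard and the worm.  [the left bank: the finch, the frog, the moth, the toad | the right bank: the lizard, the mantis, the worm]
4. Boatman goes back to the left bank with the worm.  [the left bank: the finch, the frog, the moth, the toad, the worm | the right bank: the lizard, the mantis]
5. Boatman goes to the right bank with the moth and the worm.  [the left bank: the finch, the frog, the toad | the right bank: the lizard, the mantis, the moth, the worm]
6. Boatman goes back to the left bank with the worm.  [the left bank: the finch, the frog, the toad, the worm | the right bank: the lizard, the mantis, the moth]
7. Boatman goes to the right bank with the finch and the worm.  [the left bank: the frog, the toad | the right bank: the finch, the lizard, the mantis, the moth, the worm]
8. Boatman goes back to the left bank with the mantis.  [the left bank: the frog, the mantis, the toad | the right bank: the finch, the lizard, the moth, the worm]
9. Boatman goes to the right bank with the frog and the toad.  [the left bank: the mantis | the right bank: the finch, the frog, the lizard, the moth, the toad, the worm]
10. Boatman goes back to the left bank with the worm.  [the left bank: the mantis, the worm | the right bank: the finch, the frog, the lizard, the moth, the toad]
11. Boatman goes to the right bank with the mantis and the worm.  [the left bank: — | the right bank: the finch, the frog, the lizard, the mantis, the moth, the toad, the worm]

No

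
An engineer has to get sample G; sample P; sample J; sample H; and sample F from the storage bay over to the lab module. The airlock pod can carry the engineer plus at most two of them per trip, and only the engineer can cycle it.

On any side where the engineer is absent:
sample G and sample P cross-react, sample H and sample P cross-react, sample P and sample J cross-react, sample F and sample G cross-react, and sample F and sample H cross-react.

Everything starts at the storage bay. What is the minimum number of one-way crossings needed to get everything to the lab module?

Counting alone: the engineer can take at most 2 across per trip to the lab module, so moving all 5 needs at least 3 loaded trips out, with a return between consecutive ones — at least 5 crossings.
The safety rule pushes this higher. Following every safe sequence of crossings, the most of the 5 that can be at the lab module as the airlock pod arrives there on crossing 5 is 4 — never all 5.
So no plan with fewer than 7 crossings exists, and this one achieves 7:
1. Engineer goes to the lab module with sample F and sample P.  [the storage bay: sample G, sample H, sample J | the lab module: sample F, sample P]
2. Engineer goes back to the storage bay alone.  [the storage bay: sample G, sample H, sample J | the lab module: sample F, sample P]
3. Engineer goes to the lab module with sample G.  [the storage bay: sample H, sample J | the lab module: sample F, sample G, sample P]
4. Engineer goes back to the storage bay with sample F and sample P.  [the storage bay: sample F, sample H, sample J, sample P | the lab module: sample G]
5. Engineer goes to the lab module with sample H and sample J.  [the storage bay: sample F, sample P | the lab module: sample G, sample H, sample J]
6. Engineer goes back to the storage bay alone.  [the storage bay: sample F, sample P | the lab module: sample G, sample H, sample J]
7. Engineer goes to the lab module with sample F and sample P.  [the storage bay: — | the lab module: sample F, sample G, sample H, sample J, sample P]

7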